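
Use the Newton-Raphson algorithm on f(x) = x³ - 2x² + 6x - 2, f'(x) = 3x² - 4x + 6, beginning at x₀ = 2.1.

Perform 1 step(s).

f(x) = x³ - 2x² + 6x - 2
f'(x) = 3x² - 4x + 6
x₀ = 2.1

Newton-Raphson formula: x_{n+1} = x_n - f(x_n)/f'(x_n)

Iteration 1:
  f(2.100000) = 11.041000
  f'(2.100000) = 10.830000
  x_1 = 2.100000 - 11.041000/10.830000 = 1.080517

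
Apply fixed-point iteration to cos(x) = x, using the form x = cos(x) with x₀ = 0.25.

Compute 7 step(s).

Equation: cos(x) = x
Fixed-point form: x = cos(x)
x₀ = 0.25

x_1 = g(0.250000) = 0.968912
x_2 = g(0.968912) = 0.566196
x_3 = g(0.566196) = 0.843947
x_4 = g(0.843947) = 0.664518
x_5 = g(0.664518) = 0.787214
x_6 = g(0.787214) = 0.705822
x_7 = g(0.705822) = 0.761079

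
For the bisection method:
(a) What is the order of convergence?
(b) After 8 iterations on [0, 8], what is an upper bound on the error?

(a) Bisection has linear (order 1) convergence; the error is halved each step.

(b) Error bound = (b-a)/2^n = (8 - 0)/2^{8}
    = 8/2^{8}

(a) 1 (linear); (b) error ≤ 3.12e-02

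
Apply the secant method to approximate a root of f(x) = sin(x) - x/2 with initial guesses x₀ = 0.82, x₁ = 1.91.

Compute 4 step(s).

f(x) = sin(x) - x/2
x₀ = 0.82, x₁ = 1.91

Secant formula: x_{n+1} = x_n - f(x_n)(x_n - x_{n-1})/(f(x_n) - f(x_{n-1}))

Iteration 1:
  f(0.820000) = 0.321146
  f(1.910000) = -0.011980
  x_2 = 1.910000 - (-0.011980)×(1.910000 - 0.820000)/(-0.011980 - 0.321146)
       = 1.870801
Iteration 2:
  f(1.910000) = -0.011980
  f(1.870801) = 0.019935
  x_3 = 1.870801 - 0.019935×(1.870801 - 1.910000)/(0.019935 - (-0.011980))
       = 1.895286
Iteration 3:
  f(1.870801) = 0.019935
  f(1.895286) = 0.000171
  x_4 = 1.895286 - 0.000171×(1.895286 - 1.870801)/(0.000171 - 0.019935)
       = 1.895497
Iteration 4:
  f(1.895286) = 0.000171
  f(1.895497) = -0.000002
  x_5 = 1.895497 - (-0.000002)×(1.895497 - 1.895286)/(-0.000002 - 0.000171)
       = 1.895494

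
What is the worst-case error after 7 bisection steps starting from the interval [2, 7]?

Bisection error bound: |error| ≤ (b-a)/2^n
|error| ≤ (7 - 2)/2^7 = 5/2^7
|error| ≤ 0.0390625000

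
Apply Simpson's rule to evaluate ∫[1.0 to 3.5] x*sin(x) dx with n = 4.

f(x) = x*sin(x)
a = 1.0, b = 3.5, n = 4
h = (b - a)/n = 0.625000

Simpson's rule: (h/3)[f(x₀) + 4f(x₁) + 2f(x₂) + ... + f(xₙ)]

x_0 = 1.0000, f(x_0) = 0.841471, coefficient = 1
x_1 = 1.6250, f(x_1) = 1.622613, coefficient = 4
x_2 = 2.2500, f(x_2) = 1.750665, coefficient = 2
x_3 = 2.8750, f(x_3) = 0.757407, coefficient = 4
x_4 = 3.5000, f(x_4) = -1.227741, coefficient = 1

I ≈ (0.625000/3) × 12.635142 = 2.632321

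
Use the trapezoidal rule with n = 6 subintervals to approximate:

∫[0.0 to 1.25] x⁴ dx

f(x) = x⁴
a = 0.0, b = 1.25, n = 6
h = (b - a)/n = 0.208333

Trapezoidal rule: (h/2)[f(x₀) + 2f(x₁) + 2f(x₂) + ... + f(xₙ)]

x_0 = 0.0000, f(x_0) = 0.000000, coefficient = 1
x_1 = 0.2083, f(x_1) = 0.001884, coefficient = 2
x_2 = 0.4167, f(x_2) = 0.030141, coefficient = 2
x_3 = 0.6250, f(x_3) = 0.152588, coefficient = 2
x_4 = 0.8333, f(x_4) = 0.482253, coefficient = 2
x_5 = 1.0417, f(x_5) = 1.177376, coefficient = 2
x_6 = 1.2500, f(x_6) = 2.441406, coefficient = 1

I ≈ (0.208333/2) × 6.129889 = 0.638530
Exact value: 0.610352
Error: 0.028179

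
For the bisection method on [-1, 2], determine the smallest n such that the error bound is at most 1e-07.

We need (b-a)/2^n ≤ 1e-07
(2 - (-1))/2^n ≤ 1e-07
3/2^n ≤ 1e-07
2^n ≥ 30000000
n ≥ log₂(30000000) = 24.84
n ≥ 25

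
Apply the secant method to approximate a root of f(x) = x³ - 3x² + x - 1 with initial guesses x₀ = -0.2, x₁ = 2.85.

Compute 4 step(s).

f(x) = x³ - 3x² + x - 1
x₀ = -0.2, x₁ = 2.85

Secant formula: x_{n+1} = x_n - f(x_n)(x_n - x_{n-1})/(f(x_n) - f(x_{n-1}))

Iteration 1:
  f(-0.200000) = -1.328000
  f(2.850000) = 0.631625
  x_2 = 2.850000 - 0.631625×(2.850000 - (-0.200000))/(0.631625 - (-1.328000))
       = 1.866926
Iteration 2:
  f(2.850000) = 0.631625
  f(1.866926) = -3.082304
  x_3 = 1.866926 - (-3.082304)×(1.866926 - 2.850000)/(-3.082304 - 0.631625)
       = 2.682809
Iteration 3:
  f(1.866926) = -3.082304
  f(2.682809) = -0.600159
  x_4 = 2.682809 - (-0.600159)×(2.682809 - 1.866926)/(-0.600159 - (-3.082304))
       = 2.880082
Iteration 4:
  f(2.682809) = -0.600159
  f(2.880082) = 0.885380
  x_5 = 2.880082 - 0.885380×(2.880082 - 2.682809)/(0.885380 - (-0.600159))
       = 2.762508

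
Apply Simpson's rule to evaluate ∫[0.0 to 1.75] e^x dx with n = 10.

f(x) = e^x
a = 0.0, b = 1.75, n = 10
h = (b - a)/n = 0.175000

Simpson's rule: (h/3)[f(x₀) + 4f(x₁) + 2f(x₂) + ... + f(xₙ)]

x_0 = 0.0000, f(x_0) = 1.000000, coefficient = 1
x_1 = 0.1750, f(x_1) = 1.191246, coefficient = 4
x_2 = 0.3500, f(x_2) = 1.419068, coefficient = 2
x_3 = 0.5250, f(x_3) = 1.690459, coefficient = 4
x_4 = 0.7000, f(x_4) = 2.013753, coefficient = 2
x_5 = 0.8750, f(x_5) = 2.398875, coefficient = 4
x_6 = 1.0500, f(x_6) = 2.857651, coefficient = 2
x_7 = 1.2250, f(x_7) = 3.404166, coefficient = 4
x_8 = 1.4000, f(x_8) = 4.055200, coefficient = 2
x_9 = 1.5750, f(x_9) = 4.830742, coefficient = 4
x_10 = 1.7500, f(x_10) = 5.754603, coefficient = 1

I ≈ (0.175000/3) × 81.507898 = 4.754627
Exact value: 4.754603
Error: 0.000025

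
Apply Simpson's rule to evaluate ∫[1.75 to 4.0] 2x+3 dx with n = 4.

f(x) = 2x+3
a = 1.75, b = 4.0, n = 4
h = (b - a)/n = 0.562500

Simpson's rule: (h/3)[f(x₀) + 4f(x₁) + 2f(x₂) + ... + f(xₙ)]

x_0 = 1.7500, f(x_0) = 6.500000, coefficient = 1
x_1 = 2.3125, f(x_1) = 7.625000, coefficient = 4
x_2 = 2.8750, f(x_2) = 8.750000, coefficient = 2
x_3 = 3.4375, f(x_3) = 9.875000, coefficient = 4
x_4 = 4.0000, f(x_4) = 11.000000, coefficient = 1

I ≈ (0.562500/3) × 105.000000 = 19.687500
Exact value: 19.687500
Error: 0.000000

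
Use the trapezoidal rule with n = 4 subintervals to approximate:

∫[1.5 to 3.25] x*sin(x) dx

f(x) = x*sin(x)
a = 1.5, b = 3.25, n = 4
h = (b - a)/n = 0.437500

Trapezoidal rule: (h/2)[f(x₀) + 2f(x₁) + 2f(x₂) + ... + f(xₙ)]

x_0 = 1.5000, f(x_0) = 1.496242, coefficient = 1
x_1 = 1.9375, f(x_1) = 1.808684, coefficient = 2
x_2 = 2.3750, f(x_2) = 1.647502, coefficient = 2
x_3 = 2.8125, f(x_3) = 0.908956, coefficient = 2
x_4 = 3.2500, f(x_4) = -0.351634, coefficient = 1

I ≈ (0.437500/2) × 9.874893 = 2.160133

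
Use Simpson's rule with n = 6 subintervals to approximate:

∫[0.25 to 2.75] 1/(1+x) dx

f(x) = 1/(1+x)
a = 0.25, b = 2.75, n = 6
h = (b - a)/n = 0.416667

Simpson's rule: (h/3)[f(x₀) + 4f(x₁) + 2f(x₂) + ... + f(xₙ)]

x_0 = 0.2500, f(x_0) = 0.800000, coefficient = 1
x_1 = 0.6667, f(x_1) = 0.600000, coefficient = 4
x_2 = 1.0833, f(x_2) = 0.480000, coefficient = 2
x_3 = 1.5000, f(x_3) = 0.400000, coefficient = 4
x_4 = 1.9167, f(x_4) = 0.342857, coefficient = 2
x_5 = 2.3333, f(x_5) = 0.300000, coefficient = 4
x_6 = 2.7500, f(x_6) = 0.266667, coefficient = 1

I ≈ (0.416667/3) × 7.912381 = 1.098942
Exact value: 1.098612
Error: 0.000330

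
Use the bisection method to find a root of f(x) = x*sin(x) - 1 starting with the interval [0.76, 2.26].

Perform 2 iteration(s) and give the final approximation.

f(x) = x*sin(x) - 1
Initial interval: [0.76, 2.26]

Iteration 1:
  c_1 = (0.760000 + 2.260000)/2 = 1.510000
  f(c_1) = f(1.510000) = 0.507210
  f(a) × f(c) < 0, new interval: [0.760000, 1.510000]
Iteration 2:
  c_2 = (0.760000 + 1.510000)/2 = 1.135000
  f(c_2) = f(1.135000) = 0.028916
  f(a) × f(c) < 0, new interval: [0.760000, 1.135000]

After 2 iteration(s), the approximation is c_2 = 1.135000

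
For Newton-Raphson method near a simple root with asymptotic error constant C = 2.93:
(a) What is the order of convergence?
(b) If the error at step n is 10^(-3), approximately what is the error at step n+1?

(a) Newton-Raphson has quadratic (order 2) convergence near simple roots.
    This means |e_{n+1}| ≈ C|e_n|².

(b) With |e_n| = 10^(-3) and C = 2.93:
    |e_{n+1}| ≈ 2.93 × (10^(-3))² = 2.93 × 10^(-6)

(a) 2 (quadratic); (b) |e_{n+1}| ≈ 2.930e-06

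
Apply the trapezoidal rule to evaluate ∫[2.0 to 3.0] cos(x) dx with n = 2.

f(x) = cos(x)
a = 2.0, b = 3.0, n = 2
h = (b - a)/n = 0.500000

Trapezoidal rule: (h/2)[f(x₀) + 2f(x₁) + 2f(x₂) + ... + f(xₙ)]

x_0 = 2.0000, f(x_0) = -0.416147, coefficient = 1
x_1 = 2.5000, f(x_1) = -0.801144, coefficient = 2
x_2 = 3.0000, f(x_2) = -0.989992, coefficient = 1

I ≈ (0.500000/2) × -3.008427 = -0.752107
Exact value: -0.768177
Error: 0.016071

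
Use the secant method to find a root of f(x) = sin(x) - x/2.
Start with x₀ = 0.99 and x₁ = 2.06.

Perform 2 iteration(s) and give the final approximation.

f(x) = sin(x) - x/2
x₀ = 0.99, x₁ = 2.06

Secant formula: x_{n+1} = x_n - f(x_n)(x_n - x_{n-1})/(f(x_n) - f(x_{n-1}))

Iteration 1:
  f(0.990000) = 0.341026
  f(2.060000) = -0.147293
  x_2 = 2.060000 - (-0.147293)×(2.060000 - 0.990000)/(-0.147293 - 0.341026)
       = 1.737253
Iteration 2:
  f(2.060000) = -0.147293
  f(1.737253) = 0.117551
  x_3 = 1.737253 - 0.117551×(1.737253 - 2.060000)/(0.117551 - (-0.147293))
       = 1.880505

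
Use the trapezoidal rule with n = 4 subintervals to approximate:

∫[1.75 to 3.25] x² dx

f(x) = x²
a = 1.75, b = 3.25, n = 4
h = (b - a)/n = 0.375000

Trapezoidal rule: (h/2)[f(x₀) + 2f(x₁) + 2f(x₂) + ... + f(xₙ)]

x_0 = 1.7500, f(x_0) = 3.062500, coefficient = 1
x_1 = 2.1250, f(x_1) = 4.515625, coefficient = 2
x_2 = 2.5000, f(x_2) = 6.250000, coefficient = 2
x_3 = 2.8750, f(x_3) = 8.265625, coefficient = 2
x_4 = 3.2500, f(x_4) = 10.562500, coefficient = 1

I ≈ (0.375000/2) × 51.687500 = 9.691406
Exact value: 9.656250
Error: 0.035156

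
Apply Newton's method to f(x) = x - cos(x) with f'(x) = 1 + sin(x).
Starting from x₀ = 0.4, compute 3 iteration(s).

f(x) = x - cos(x)
f'(x) = 1 + sin(x)
x₀ = 0.4

Newton-Raphson formula: x_{n+1} = x_n - f(x_n)/f'(x_n)

Iteration 1:
  f(0.400000) = -0.521061
  f'(0.400000) = 1.389418
  x_1 = 0.400000 - (-0.521061)/1.389418 = 0.775021
Iteration 2:
  f(0.775021) = 0.060615
  f'(0.775021) = 1.699731
  x_2 = 0.775021 - 0.060615/1.699731 = 0.739360
Iteration 3:
  f(0.739360) = 0.000460
  f'(0.739360) = 1.673815
  x_3 = 0.739360 - 0.000460/1.673815 = 0.739085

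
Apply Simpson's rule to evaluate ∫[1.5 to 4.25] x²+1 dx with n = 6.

f(x) = x²+1
a = 1.5, b = 4.25, n = 6
h = (b - a)/n = 0.458333

Simpson's rule: (h/3)[f(x₀) + 4f(x₁) + 2f(x₂) + ... + f(xₙ)]

x_0 = 1.5000, f(x_0) = 3.250000, coefficient = 1
x_1 = 1.9583, f(x_1) = 4.835069, coefficient = 4
x_2 = 2.4167, f(x_2) = 6.840278, coefficient = 2
x_3 = 2.8750, f(x_3) = 9.265625, coefficient = 4
x_4 = 3.3333, f(x_4) = 12.111111, coefficient = 2
x_5 = 3.7917, f(x_5) = 15.376736, coefficient = 4
x_6 = 4.2500, f(x_6) = 19.062500, coefficient = 1

I ≈ (0.458333/3) × 178.125000 = 27.213542
Exact value: 27.213542
Error: 0.000000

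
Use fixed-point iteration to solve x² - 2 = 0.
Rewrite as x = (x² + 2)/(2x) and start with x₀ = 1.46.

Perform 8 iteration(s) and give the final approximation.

Equation: x² - 2 = 0
Fixed-point form: x = (x² + 2)/(2x)
x₀ = 1.46

x_1 = g(1.460000) = 1.414932
x_2 = g(1.414932) = 1.414214
x_3 = g(1.414214) = 1.414214
x_4 = g(1.414214) = 1.414214
x_5 = g(1.414214) = 1.414214
x_6 = g(1.414214) = 1.414214
x_7 = g(1.414214) = 1.414214
x_8 = g(1.414214) = 1.414214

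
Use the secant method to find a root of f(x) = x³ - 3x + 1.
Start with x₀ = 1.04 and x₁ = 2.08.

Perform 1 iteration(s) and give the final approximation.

f(x) = x³ - 3x + 1
x₀ = 1.04, x₁ = 2.08

Secant formula: x_{n+1} = x_n - f(x_n)(x_n - x_{n-1})/(f(x_n) - f(x_{n-1}))

Iteration 1:
  f(1.040000) = -0.995136
  f(2.080000) = 3.758912
  x_2 = 2.080000 - 3.758912×(2.080000 - 1.040000)/(3.758912 - (-0.995136))
       = 1.257697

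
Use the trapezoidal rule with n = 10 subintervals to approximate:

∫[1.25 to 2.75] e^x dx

f(x) = e^x
a = 1.25, b = 2.75, n = 10
h = (b - a)/n = 0.150000

Trapezoidal rule: (h/2)[f(x₀) + 2f(x₁) + 2f(x₂) + ... + f(xₙ)]

x_0 = 1.2500, f(x_0) = 3.490343, coefficient = 1
x_1 = 1.4000, f(x_1) = 4.055200, coefficient = 2
x_2 = 1.5500, f(x_2) = 4.711470, coefficient = 2
x_3 = 1.7000, f(x_3) = 5.473947, coefficient = 2
x_4 = 1.8500, f(x_4) = 6.359820, coefficient = 2
x_5 = 2.0000, f(x_5) = 7.389056, coefficient = 2
x_6 = 2.1500, f(x_6) = 8.584858, coefficient = 2
x_7 = 2.3000, f(x_7) = 9.974182, coefficient = 2
x_8 = 2.4500, f(x_8) = 11.588347, coefficient = 2
x_9 = 2.6000, f(x_9) = 13.463738, coefficient = 2
x_10 = 2.7500, f(x_10) = 15.642632, coefficient = 1

I ≈ (0.150000/2) × 162.334212 = 12.175066
Exact value: 12.152289
Error: 0.022777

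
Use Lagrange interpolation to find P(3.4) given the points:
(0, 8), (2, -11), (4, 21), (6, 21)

Lagrange interpolation formula:
P(x) = Σ yᵢ × Lᵢ(x)
where Lᵢ(x) = Π_{j≠i} (x - xⱼ)/(xᵢ - xⱼ)

L_0(3.4) = (3.4 - 2)/(0 - 2) × (3.4 - 4)/(0 - 4) × (3.4 - 6)/(0 - 6) = -0.045500
L_1(3.4) = (3.4 - 0)/(2 - 0) × (3.4 - 4)/(2 - 4) × (3.4 - 6)/(2 - 6) = 0.331500
L_2(3.4) = (3.4 - 0)/(4 - 0) × (3.4 - 2)/(4 - 2) × (3.4 - 6)/(4 - 6) = 0.773500
L_3(3.4) = (3.4 - 0)/(6 - 0) × (3.4 - 2)/(6 - 2) × (3.4 - 4)/(6 - 4) = -0.059500

P(3.4) = 8×L_0(3.4) + (-11)×L_1(3.4) + 21×L_2(3.4) + 21×L_3(3.4)
P(3.4) = 10.983500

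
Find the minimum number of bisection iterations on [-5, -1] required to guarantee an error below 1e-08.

We need (b-a)/2^n ≤ 1e-08
(-1 - (-5))/2^n ≤ 1e-08
4/2^n ≤ 1e-08
2^n ≥ 400000000
n ≥ log₂(400000000) = 28.58
n ≥ 29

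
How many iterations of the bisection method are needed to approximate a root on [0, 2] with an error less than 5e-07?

We need (b-a)/2^n ≤ 5e-07
(2 - 0)/2^n ≤ 5e-07
2/2^n ≤ 5e-07
2^n ≥ 4000000
n ≥ log₂(4000000) = 21.93
n ≥ 22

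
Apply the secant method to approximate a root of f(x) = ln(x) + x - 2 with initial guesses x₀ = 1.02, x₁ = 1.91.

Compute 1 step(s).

f(x) = ln(x) + x - 2
x₀ = 1.02, x₁ = 1.91

Secant formula: x_{n+1} = x_n - f(x_n)(x_n - x_{n-1})/(f(x_n) - f(x_{n-1}))

Iteration 1:
  f(1.020000) = -0.960197
  f(1.910000) = 0.557103
  x_2 = 1.910000 - 0.557103×(1.910000 - 1.020000)/(0.557103 - (-0.960197))
       = 1.583221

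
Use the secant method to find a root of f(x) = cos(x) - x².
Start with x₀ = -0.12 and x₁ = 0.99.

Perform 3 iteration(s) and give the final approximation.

f(x) = cos(x) - x²
x₀ = -0.12, x₁ = 0.99

Secant formula: x_{n+1} = x_n - f(x_n)(x_n - x_{n-1})/(f(x_n) - f(x_{n-1}))

Iteration 1:
  f(-0.120000) = 0.978409
  f(0.990000) = -0.431410
  x_2 = 0.990000 - (-0.431410)×(0.990000 - (-0.120000))/(-0.431410 - 0.978409)
       = 0.650336
Iteration 2:
  f(0.990000) = -0.431410
  f(0.650336) = 0.372944
  x_3 = 0.650336 - 0.372944×(0.650336 - 0.990000)/(0.372944 - (-0.431410))
       = 0.807823
Iteration 3:
  f(0.650336) = 0.372944
  f(0.807823) = 0.038495
  x_4 = 0.807823 - 0.038495×(0.807823 - 0.650336)/(0.038495 - 0.372944)
       = 0.825950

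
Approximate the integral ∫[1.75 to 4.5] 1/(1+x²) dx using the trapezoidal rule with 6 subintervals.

f(x) = 1/(1+x²)
a = 1.75, b = 4.5, n = 6
h = (b - a)/n = 0.458333

Trapezoidal rule: (h/2)[f(x₀) + 2f(x₁) + 2f(x₂) + ... + f(xₙ)]

x_0 = 1.7500, f(x_0) = 0.246154, coefficient = 1
x_1 = 2.2083, f(x_1) = 0.170162, coefficient = 2
x_2 = 2.6667, f(x_2) = 0.123288, coefficient = 2
x_3 = 3.1250, f(x_3) = 0.092888, coefficient = 2
x_4 = 3.5833, f(x_4) = 0.072253, coefficient = 2
x_5 = 4.0417, f(x_5) = 0.057687, coefficient = 2
x_6 = 4.5000, f(x_6) = 0.047059, coefficient = 1

I ≈ (0.458333/2) × 1.325768 = 0.303822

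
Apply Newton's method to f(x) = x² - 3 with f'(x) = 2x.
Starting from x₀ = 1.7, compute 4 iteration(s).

f(x) = x² - 3
f'(x) = 2x
x₀ = 1.7

Newton-Raphson formula: x_{n+1} = x_n - f(x_n)/f'(x_n)

Iteration 1:
  f(1.700000) = -0.110000
  f'(1.700000) = 3.400000
  x_1 = 1.700000 - (-0.110000)/3.400000 = 1.732353
Iteration 2:
  f(1.732353) = 0.001047
  f'(1.732353) = 3.464706
  x_2 = 1.732353 - 0.001047/3.464706 = 1.732051
Iteration 3:
  f(1.732051) = 0.000000
  f'(1.732051) = 3.464102
  x_3 = 1.732051 - 0.000000/3.464102 = 1.732051
Iteration 4:
  f(1.732051) = 0.000000
  f'(1.732051) = 3.464102
  x_4 = 1.732051 - 0.000000/3.464102 = 1.732051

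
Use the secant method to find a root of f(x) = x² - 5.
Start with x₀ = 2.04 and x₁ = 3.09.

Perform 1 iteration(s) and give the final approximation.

f(x) = x² - 5
x₀ = 2.04, x₁ = 3.09

Secant formula: x_{n+1} = x_n - f(x_n)(x_n - x_{n-1})/(f(x_n) - f(x_{n-1}))

Iteration 1:
  f(2.040000) = -0.838400
  f(3.090000) = 4.548100
  x_2 = 3.090000 - 4.548100×(3.090000 - 2.040000)/(4.548100 - (-0.838400))
       = 2.203431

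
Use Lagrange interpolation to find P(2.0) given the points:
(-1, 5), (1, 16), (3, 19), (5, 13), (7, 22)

Lagrange interpolation formula:
P(x) = Σ yᵢ × Lᵢ(x)
where Lᵢ(x) = Π_{j≠i} (x - xⱼ)/(xᵢ - xⱼ)

L_0(2.0) = (2.0 - 1)/(-1 - 1) × (2.0 - 3)/(-1 - 3) × (2.0 - 5)/(-1 - 5) × (2.0 - 7)/(-1 - 7) = -0.039062
L_1(2.0) = (2.0 - (-1))/(1 - (-1)) × (2.0 - 3)/(1 - 3) × (2.0 - 5)/(1 - 5) × (2.0 - 7)/(1 - 7) = 0.468750
L_2(2.0) = (2.0 - (-1))/(3 - (-1)) × (2.0 - 1)/(3 - 1) × (2.0 - 5)/(3 - 5) × (2.0 - 7)/(3 - 7) = 0.703125
L_3(2.0) = (2.0 - (-1))/(5 - (-1)) × (2.0 - 1)/(5 - 1) × (2.0 - 3)/(5 - 3) × (2.0 - 7)/(5 - 7) = -0.156250
L_4(2.0) = (2.0 - (-1))/(7 - (-1)) × (2.0 - 1)/(7 - 1) × (2.0 - 3)/(7 - 3) × (2.0 - 5)/(7 - 5) = 0.023438

P(2.0) = 5×L_0(2.0) + 16×L_1(2.0) + 19×L_2(2.0) + 13×L_3(2.0) + 22×L_4(2.0)
P(2.0) = 19.148438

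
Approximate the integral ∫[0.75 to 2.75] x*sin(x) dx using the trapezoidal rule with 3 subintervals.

f(x) = x*sin(x)
a = 0.75, b = 2.75, n = 3
h = (b - a)/n = 0.666667

Trapezoidal rule: (h/2)[f(x₀) + 2f(x₁) + 2f(x₂) + ... + f(xₙ)]

x_0 = 0.7500, f(x_0) = 0.511229, coefficient = 1
x_1 = 1.4167, f(x_1) = 1.399873, coefficient = 2
x_2 = 2.0833, f(x_2) = 1.815632, coefficient = 2
x_3 = 2.7500, f(x_3) = 1.049568, coefficient = 1

I ≈ (0.666667/2) × 7.991806 = 2.663935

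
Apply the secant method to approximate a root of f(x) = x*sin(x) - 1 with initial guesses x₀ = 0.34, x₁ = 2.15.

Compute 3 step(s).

f(x) = x*sin(x) - 1
x₀ = 0.34, x₁ = 2.15

Secant formula: x_{n+1} = x_n - f(x_n)(x_n - x_{n-1})/(f(x_n) - f(x_{n-1}))

Iteration 1:
  f(0.340000) = -0.886614
  f(2.150000) = 0.799332
  x_2 = 2.150000 - 0.799332×(2.150000 - 0.340000)/(0.799332 - (-0.886614))
       = 1.291852
Iteration 2:
  f(2.150000) = 0.799332
  f(1.291852) = 0.241918
  x_3 = 1.291852 - 0.241918×(1.291852 - 2.150000)/(0.241918 - 0.799332)
       = 0.919416
Iteration 3:
  f(1.291852) = 0.241918
  f(0.919416) = -0.268836
  x_4 = 0.919416 - (-0.268836)×(0.919416 - 1.291852)/(-0.268836 - 0.241918)
       = 1.115449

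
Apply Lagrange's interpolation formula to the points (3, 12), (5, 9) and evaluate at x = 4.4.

Lagrange interpolation formula:
P(x) = Σ yᵢ × Lᵢ(x)
where Lᵢ(x) = Π_{j≠i} (x - xⱼ)/(xᵢ - xⱼ)

L_0(4.4) = (4.4 - 5)/(3 - 5) = 0.300000
L_1(4.4) = (4.4 - 3)/(5 - 3) = 0.700000

P(4.4) = 12×L_0(4.4) + 9×L_1(4.4)
P(4.4) = 9.900000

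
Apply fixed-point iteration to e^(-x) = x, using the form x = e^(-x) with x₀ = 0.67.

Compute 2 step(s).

Equation: e^(-x) = x
Fixed-point form: x = e^(-x)
x₀ = 0.67

x_1 = g(0.670000) = 0.511709
x_2 = g(0.511709) = 0.599470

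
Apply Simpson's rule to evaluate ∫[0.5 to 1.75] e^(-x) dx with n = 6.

f(x) = e^(-x)
a = 0.5, b = 1.75, n = 6
h = (b - a)/n = 0.208333

Simpson's rule: (h/3)[f(x₀) + 4f(x₁) + 2f(x₂) + ... + f(xₙ)]

x_0 = 0.5000, f(x_0) = 0.606531, coefficient = 1
x_1 = 0.7083, f(x_1) = 0.492464, coefficient = 4
x_2 = 0.9167, f(x_2) = 0.399850, coefficient = 2
x_3 = 1.1250, f(x_3) = 0.324652, coefficient = 4
x_4 = 1.3333, f(x_4) = 0.263597, coefficient = 2
x_5 = 1.5417, f(x_5) = 0.214024, coefficient = 4
x_6 = 1.7500, f(x_6) = 0.173774, coefficient = 1

I ≈ (0.208333/3) × 6.231762 = 0.432761
Exact value: 0.432757
Error: 0.000005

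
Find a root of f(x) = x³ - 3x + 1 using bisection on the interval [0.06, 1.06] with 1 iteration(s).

f(x) = x³ - 3x + 1
Initial interval: [0.06, 1.06]

Iteration 1:
  c_1 = (0.060000 + 1.060000)/2 = 0.560000
  f(c_1) = f(0.560000) = -0.504384
  f(a) × f(c) < 0, new interval: [0.060000, 0.560000]

After 1 iteration(s), the approximation is c_1 = 0.560000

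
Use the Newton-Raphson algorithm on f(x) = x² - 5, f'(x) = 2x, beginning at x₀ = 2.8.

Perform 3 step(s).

f(x) = x² - 5
f'(x) = 2x
x₀ = 2.8

Newton-Raphson formula: x_{n+1} = x_n - f(x_n)/f'(x_n)

Iteration 1:
  f(2.800000) = 2.840000
  f'(2.800000) = 5.600000
  x_1 = 2.800000 - 2.840000/5.600000 = 2.292857
Iteration 2:
  f(2.292857) = 0.257194
  f'(2.292857) = 4.585714
  x_2 = 2.292857 - 0.257194/4.585714 = 2.236771
Iteration 3:
  f(2.236771) = 0.003146
  f'(2.236771) = 4.473543
  x_3 = 2.236771 - 0.003146/4.473543 = 2.236068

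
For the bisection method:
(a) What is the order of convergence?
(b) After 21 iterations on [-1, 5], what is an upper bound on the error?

(a) Bisection has linear (order 1) convergence; the error is halved each step.

(b) Error bound = (b-a)/2^n = (5 - (-1))/2^{21}
    = 6/2^{21}

(a) 1 (linear); (b) error ≤ 2.86e-06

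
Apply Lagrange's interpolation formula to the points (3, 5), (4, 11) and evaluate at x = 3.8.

Lagrange interpolation formula:
P(x) = Σ yᵢ × Lᵢ(x)
where Lᵢ(x) = Π_{j≠i} (x - xⱼ)/(xᵢ - xⱼ)

L_0(3.8) = (3.8 - 4)/(3 - 4) = 0.200000
L_1(3.8) = (3.8 - 3)/(4 - 3) = 0.800000

P(3.8) = 5×L_0(3.8) + 11×L_1(3.8)
P(3.8) = 9.800000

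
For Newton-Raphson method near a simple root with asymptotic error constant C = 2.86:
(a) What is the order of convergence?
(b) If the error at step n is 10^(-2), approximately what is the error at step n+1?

(a) Newton-Raphson has quadratic (order 2) convergence near simple roots.
    This means |e_{n+1}| ≈ C|e_n|².

(b) With |e_n| = 10^(-2) and C = 2.86:
    |e_{n+1}| ≈ 2.86 × (10^(-2))² = 2.86 × 10^(-4)

(a) 2 (quadratic); (b) |e_{n+1}| ≈ 2.860e-04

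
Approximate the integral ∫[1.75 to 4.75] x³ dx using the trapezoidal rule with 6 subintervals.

f(x) = x³
a = 1.75, b = 4.75, n = 6
h = (b - a)/n = 0.500000

Trapezoidal rule: (h/2)[f(x₀) + 2f(x₁) + 2f(x₂) + ... + f(xₙ)]

x_0 = 1.7500, f(x_0) = 5.359375, coefficient = 1
x_1 = 2.2500, f(x_1) = 11.390625, coefficient = 2
x_2 = 2.7500, f(x_2) = 20.796875, coefficient = 2
x_3 = 3.2500, f(x_3) = 34.328125, coefficient = 2
x_4 = 3.7500, f(x_4) = 52.734375, coefficient = 2
x_5 = 4.2500, f(x_5) = 76.765625, coefficient = 2
x_6 = 4.7500, f(x_6) = 107.171875, coefficient = 1

I ≈ (0.500000/2) × 504.562500 = 126.140625
Exact value: 124.921875
Error: 1.218750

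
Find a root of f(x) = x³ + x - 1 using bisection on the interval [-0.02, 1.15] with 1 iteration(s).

f(x) = x³ + x - 1
Initial interval: [-0.02, 1.15]

Iteration 1:
  c_1 = (-0.020000 + 1.150000)/2 = 0.565000
  f(c_1) = f(0.565000) = -0.254638
  f(a) × f(c) ≥ 0, new interval: [0.565000, 1.150000]

After 1 iteration(s), the approximation is c_1 = 0.565000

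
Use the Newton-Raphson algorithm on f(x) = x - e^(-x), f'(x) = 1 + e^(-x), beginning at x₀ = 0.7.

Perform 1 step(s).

f(x) = x - e^(-x)
f'(x) = 1 + e^(-x)
x₀ = 0.7

Newton-Raphson formula: x_{n+1} = x_n - f(x_n)/f'(x_n)

Iteration 1:
  f(0.700000) = 0.203415
  f'(0.700000) = 1.496585
  x_1 = 0.700000 - 0.203415/1.496585 = 0.564081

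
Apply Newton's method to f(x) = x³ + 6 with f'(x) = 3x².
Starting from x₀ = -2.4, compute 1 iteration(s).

f(x) = x³ + 6
f'(x) = 3x²
x₀ = -2.4

Newton-Raphson formula: x_{n+1} = x_n - f(x_n)/f'(x_n)

Iteration 1:
  f(-2.400000) = -7.824000
  f'(-2.400000) = 17.280000
  x_1 = -2.400000 - (-7.824000)/17.280000 = -1.947222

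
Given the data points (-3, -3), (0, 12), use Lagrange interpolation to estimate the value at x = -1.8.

Lagrange interpolation formula:
P(x) = Σ yᵢ × Lᵢ(x)
where Lᵢ(x) = Π_{j≠i} (x - xⱼ)/(xᵢ - xⱼ)

L_0(-1.8) = (-1.8 - 0)/(-3 - 0) = 0.600000
L_1(-1.8) = (-1.8 - (-3))/(0 - (-3)) = 0.400000

P(-1.8) = (-3)×L_0(-1.8) + 12×L_1(-1.8)
P(-1.8) = 3.000000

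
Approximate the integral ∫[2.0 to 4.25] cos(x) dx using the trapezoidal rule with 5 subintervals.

f(x) = cos(x)
a = 2.0, b = 4.25, n = 5
h = (b - a)/n = 0.450000

Trapezoidal rule: (h/2)[f(x₀) + 2f(x₁) + 2f(x₂) + ... + f(xₙ)]

x_0 = 2.0000, f(x_0) = -0.416147, coefficient = 1
x_1 = 2.4500, f(x_1) = -0.770231, coefficient = 2
x_2 = 2.9000, f(x_2) = -0.970958, coefficient = 2
x_3 = 3.3500, f(x_3) = -0.978362, coefficient = 2
x_4 = 3.8000, f(x_4) = -0.790968, coefficient = 2
x_5 = 4.2500, f(x_5) = -0.446087, coefficient = 1

I ≈ (0.450000/2) × -7.883272 = -1.773736
Exact value: -1.804287
Error: 0.030551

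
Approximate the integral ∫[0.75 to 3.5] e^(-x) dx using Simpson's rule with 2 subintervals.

f(x) = e^(-x)
a = 0.75, b = 3.5, n = 2
h = (b - a)/n = 1.375000

Simpson's rule: (h/3)[f(x₀) + 4f(x₁) + 2f(x₂) + ... + f(xₙ)]

x_0 = 0.7500, f(x_0) = 0.472367, coefficient = 1
x_1 = 2.1250, f(x_1) = 0.119433, coefficient = 4
x_2 = 3.5000, f(x_2) = 0.030197, coefficient = 1

I ≈ (1.375000/3) × 0.980296 = 0.449302
Exact value: 0.442169
Error: 0.007133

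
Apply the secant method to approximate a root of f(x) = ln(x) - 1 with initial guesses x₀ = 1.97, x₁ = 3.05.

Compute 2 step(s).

f(x) = ln(x) - 1
x₀ = 1.97, x₁ = 3.05

Secant formula: x_{n+1} = x_n - f(x_n)(x_n - x_{n-1})/(f(x_n) - f(x_{n-1}))

Iteration 1:
  f(1.970000) = -0.321966
  f(3.050000) = 0.115142
  x_2 = 3.050000 - 0.115142×(3.050000 - 1.970000)/(0.115142 - (-0.321966))
       = 2.765510
Iteration 2:
  f(3.050000) = 0.115142
  f(2.765510) = 0.017225
  x_3 = 2.765510 - 0.017225×(2.765510 - 3.050000)/(0.017225 - 0.115142)
       = 2.715464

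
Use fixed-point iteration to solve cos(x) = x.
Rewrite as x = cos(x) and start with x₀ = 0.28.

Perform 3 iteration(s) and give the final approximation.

Equation: cos(x) = x
Fixed-point form: x = cos(x)
x₀ = 0.28

x_1 = g(0.280000) = 0.961055
x_2 = g(0.961055) = 0.572655
x_3 = g(0.572655) = 0.840465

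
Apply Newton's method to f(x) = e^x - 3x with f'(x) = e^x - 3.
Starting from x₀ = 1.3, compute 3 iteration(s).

f(x) = e^x - 3x
f'(x) = e^x - 3
x₀ = 1.3

Newton-Raphson formula: x_{n+1} = x_n - f(x_n)/f'(x_n)

Iteration 1:
  f(1.300000) = -0.230703
  f'(1.300000) = 0.669297
  x_1 = 1.300000 - (-0.230703)/0.669297 = 1.644695
Iteration 2:
  f(1.644695) = 0.245345
  f'(1.644695) = 2.179431
  x_2 = 1.644695 - 0.245345/2.179431 = 1.532122
Iteration 3:
  f(1.532122) = 0.031621
  f'(1.532122) = 1.627987
  x_3 = 1.532122 - 0.031621/1.627987 = 1.512699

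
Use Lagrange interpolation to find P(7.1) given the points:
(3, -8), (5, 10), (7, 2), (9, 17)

Lagrange interpolation formula:
P(x) = Σ yᵢ × Lᵢ(x)
where Lᵢ(x) = Π_{j≠i} (x - xⱼ)/(xᵢ - xⱼ)

L_0(7.1) = (7.1 - 5)/(3 - 5) × (7.1 - 7)/(3 - 7) × (7.1 - 9)/(3 - 9) = 0.008312
L_1(7.1) = (7.1 - 3)/(5 - 3) × (7.1 - 7)/(5 - 7) × (7.1 - 9)/(5 - 9) = -0.048687
L_2(7.1) = (7.1 - 3)/(7 - 3) × (7.1 - 5)/(7 - 5) × (7.1 - 9)/(7 - 9) = 1.022437
L_3(7.1) = (7.1 - 3)/(9 - 3) × (7.1 - 5)/(9 - 5) × (7.1 - 7)/(9 - 7) = 0.017937

P(7.1) = (-8)×L_0(7.1) + 10×L_1(7.1) + 2×L_2(7.1) + 17×L_3(7.1)
P(7.1) = 1.796438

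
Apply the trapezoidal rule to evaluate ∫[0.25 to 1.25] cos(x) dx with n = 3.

f(x) = cos(x)
a = 0.25, b = 1.25, n = 3
h = (b - a)/n = 0.333333

Trapezoidal rule: (h/2)[f(x₀) + 2f(x₁) + 2f(x₂) + ... + f(xₙ)]

x_0 = 0.2500, f(x_0) = 0.968912, coefficient = 1
x_1 = 0.5833, f(x_1) = 0.834631, coefficient = 2
x_2 = 0.9167, f(x_2) = 0.608469, coefficient = 2
x_3 = 1.2500, f(x_3) = 0.315322, coefficient = 1

I ≈ (0.333333/2) × 4.170435 = 0.695072
Exact value: 0.701581
Error: 0.006508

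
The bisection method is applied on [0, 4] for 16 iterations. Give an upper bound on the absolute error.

Bisection error bound: |error| ≤ (b-a)/2^n
|error| ≤ (4 - 0)/2^16 = 4/2^16
|error| ≤ 0.0000610352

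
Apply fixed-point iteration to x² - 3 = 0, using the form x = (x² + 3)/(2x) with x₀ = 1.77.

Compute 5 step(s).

Equation: x² - 3 = 0
Fixed-point form: x = (x² + 3)/(2x)
x₀ = 1.77

x_1 = g(1.770000) = 1.732458
x_2 = g(1.732458) = 1.732051
x_3 = g(1.732051) = 1.732051
x_4 = g(1.732051) = 1.732051
x_5 = g(1.732051) = 1.732051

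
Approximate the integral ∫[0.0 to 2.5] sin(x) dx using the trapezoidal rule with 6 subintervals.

f(x) = sin(x)
a = 0.0, b = 2.5, n = 6
h = (b - a)/n = 0.416667

Trapezoidal rule: (h/2)[f(x₀) + 2f(x₁) + 2f(x₂) + ... + f(xₙ)]

x_0 = 0.0000, f(x_0) = 0.000000, coefficient = 1
x_1 = 0.4167, f(x_1) = 0.404715, coefficient = 2
x_2 = 0.8333, f(x_2) = 0.740177, coefficient = 2
x_3 = 1.2500, f(x_3) = 0.948985, coefficient = 2
x_4 = 1.6667, f(x_4) = 0.995408, coefficient = 2
x_5 = 2.0833, f(x_5) = 0.871503, coefficient = 2
x_6 = 2.5000, f(x_6) = 0.598472, coefficient = 1

I ≈ (0.416667/2) × 8.520047 = 1.775010
Exact value: 1.801144
Error: 0.026134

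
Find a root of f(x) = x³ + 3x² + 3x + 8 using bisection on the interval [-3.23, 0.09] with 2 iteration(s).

f(x) = x³ + 3x² + 3x + 8
Initial interval: [-3.23, 0.09]

Iteration 1:
  c_1 = (-3.230000 + 0.090000)/2 = -1.570000
  f(c_1) = f(-1.570000) = 6.814807
  f(a) × f(c) < 0, new interval: [-3.230000, -1.570000]
Iteration 2:
  c_2 = (-3.230000 + (-1.570000))/2 = -2.400000
  f(c_2) = f(-2.400000) = 4.256000
  f(a) × f(c) < 0, new interval: [-3.230000, -2.400000]

After 2 iteration(s), the approximation is c_2 = -2.400000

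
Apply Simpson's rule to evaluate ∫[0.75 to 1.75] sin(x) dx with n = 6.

f(x) = sin(x)
a = 0.75, b = 1.75, n = 6
h = (b - a)/n = 0.166667

Simpson's rule: (h/3)[f(x₀) + 4f(x₁) + 2f(x₂) + ... + f(xₙ)]

x_0 = 0.7500, f(x_0) = 0.681639, coefficient = 1
x_1 = 0.9167, f(x_1) = 0.793578, coefficient = 4
x_2 = 1.0833, f(x_2) = 0.883524, coefficient = 2
x_3 = 1.2500, f(x_3) = 0.948985, coefficient = 4
x_4 = 1.4167, f(x_4) = 0.988146, coefficient = 2
x_5 = 1.5833, f(x_5) = 0.999921, coefficient = 4
x_6 = 1.7500, f(x_6) = 0.983986, coefficient = 1

I ≈ (0.166667/3) × 16.378899 = 0.909939
Exact value: 0.909935
Error: 0.000004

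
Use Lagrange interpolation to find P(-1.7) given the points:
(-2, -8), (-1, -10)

Lagrange interpolation formula:
P(x) = Σ yᵢ × Lᵢ(x)
where Lᵢ(x) = Π_{j≠i} (x - xⱼ)/(xᵢ - xⱼ)

L_0(-1.7) = (-1.7 - (-1))/(-2 - (-1)) = 0.700000
L_1(-1.7) = (-1.7 - (-2))/(-1 - (-2)) = 0.300000

P(-1.7) = (-8)×L_0(-1.7) + (-10)×L_1(-1.7)
P(-1.7) = -8.600000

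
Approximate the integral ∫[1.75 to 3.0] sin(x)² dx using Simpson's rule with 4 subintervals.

f(x) = sin(x)²
a = 1.75, b = 3.0, n = 4
h = (b - a)/n = 0.312500

Simpson's rule: (h/3)[f(x₀) + 4f(x₁) + 2f(x₂) + ... + f(xₙ)]

x_0 = 1.7500, f(x_0) = 0.968228, coefficient = 1
x_1 = 2.0625, f(x_1) = 0.777095, coefficient = 4
x_2 = 2.3750, f(x_2) = 0.481199, coefficient = 2
x_3 = 2.6875, f(x_3) = 0.192411, coefficient = 4
x_4 = 3.0000, f(x_4) = 0.019915, coefficient = 1

I ≈ (0.312500/3) × 5.828565 = 0.607142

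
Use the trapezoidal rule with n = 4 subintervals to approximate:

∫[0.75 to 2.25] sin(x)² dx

f(x) = sin(x)²
a = 0.75, b = 2.25, n = 4
h = (b - a)/n = 0.375000

Trapezoidal rule: (h/2)[f(x₀) + 2f(x₁) + 2f(x₂) + ... + f(xₙ)]

x_0 = 0.7500, f(x_0) = 0.464631, coefficient = 1
x_1 = 1.1250, f(x_1) = 0.814087, coefficient = 2
x_2 = 1.5000, f(x_2) = 0.994996, coefficient = 2
x_3 = 1.8750, f(x_3) = 0.910280, coefficient = 2
x_4 = 2.2500, f(x_4) = 0.605398, coefficient = 1

I ≈ (0.375000/2) × 6.508755 = 1.220392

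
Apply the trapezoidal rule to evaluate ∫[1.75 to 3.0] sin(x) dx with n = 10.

f(x) = sin(x)
a = 1.75, b = 3.0, n = 10
h = (b - a)/n = 0.125000

Trapezoidal rule: (h/2)[f(x₀) + 2f(x₁) + 2f(x₂) + ... + f(xₙ)]

x_0 = 1.7500, f(x_0) = 0.983986, coefficient = 1
x_1 = 1.8750, f(x_1) = 0.954086, coefficient = 2
x_2 = 2.0000, f(x_2) = 0.909297, coefficient = 2
x_3 = 2.1250, f(x_3) = 0.850320, coefficient = 2
x_4 = 2.2500, f(x_4) = 0.778073, coefficient = 2
x_5 = 2.3750, f(x_5) = 0.693685, coefficient = 2
x_6 = 2.5000, f(x_6) = 0.598472, coefficient = 2
x_7 = 2.6250, f(x_7) = 0.493920, coefficient = 2
x_8 = 2.7500, f(x_8) = 0.381661, coefficient = 2
x_9 = 2.8750, f(x_9) = 0.263446, coefficient = 2
x_10 = 3.0000, f(x_10) = 0.141120, coefficient = 1

I ≈ (0.125000/2) × 12.971027 = 0.810689
Exact value: 0.811746
Error: 0.001057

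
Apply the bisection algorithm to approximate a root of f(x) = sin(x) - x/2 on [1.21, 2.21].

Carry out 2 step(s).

f(x) = sin(x) - x/2
Initial interval: [1.21, 2.21]

Iteration 1:
  c_1 = (1.210000 + 2.210000)/2 = 1.710000
  f(c_1) = f(1.710000) = 0.135327
  f(a) × f(c) ≥ 0, new interval: [1.710000, 2.210000]
Iteration 2:
  c_2 = (1.710000 + 2.210000)/2 = 1.960000
  f(c_2) = f(1.960000) = -0.054788
  f(a) × f(c) < 0, new interval: [1.710000, 1.960000]

After 2 iteration(s), the approximation is c_2 = 1.960000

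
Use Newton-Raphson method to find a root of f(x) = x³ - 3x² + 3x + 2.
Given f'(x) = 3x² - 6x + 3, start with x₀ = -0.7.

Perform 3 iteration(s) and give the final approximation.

f(x) = x³ - 3x² + 3x + 2
f'(x) = 3x² - 6x + 3
x₀ = -0.7

Newton-Raphson formula: x_{n+1} = x_n - f(x_n)/f'(x_n)

Iteration 1:
  f(-0.700000) = -1.913000
  f'(-0.700000) = 8.670000
  x_1 = -0.700000 - (-1.913000)/8.670000 = -0.479354
Iteration 2:
  f(-0.479354) = -0.237549
  f'(-0.479354) = 6.565466
  x_2 = -0.479354 - (-0.237549)/6.565466 = -0.443172
Iteration 3:
  f(-0.443172) = -0.005763
  f'(-0.443172) = 6.248240
  x_3 = -0.443172 - (-0.005763)/6.248240 = -0.442250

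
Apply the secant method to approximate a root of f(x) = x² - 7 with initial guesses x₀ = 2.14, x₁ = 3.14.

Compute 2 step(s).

f(x) = x² - 7
x₀ = 2.14, x₁ = 3.14

Secant formula: x_{n+1} = x_n - f(x_n)(x_n - x_{n-1})/(f(x_n) - f(x_{n-1}))

Iteration 1:
  f(2.140000) = -2.420400
  f(3.140000) = 2.859600
  x_2 = 3.140000 - 2.859600×(3.140000 - 2.140000)/(2.859600 - (-2.420400))
       = 2.598409
Iteration 2:
  f(3.140000) = 2.859600
  f(2.598409) = -0.248270
  x_3 = 2.598409 - (-0.248270)×(2.598409 - 3.140000)/(-0.248270 - 2.859600)
       = 2.641674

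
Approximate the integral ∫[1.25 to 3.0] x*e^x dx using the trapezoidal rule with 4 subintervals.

f(x) = x*e^x
a = 1.25, b = 3.0, n = 4
h = (b - a)/n = 0.437500

Trapezoidal rule: (h/2)[f(x₀) + 2f(x₁) + 2f(x₂) + ... + f(xₙ)]

x_0 = 1.2500, f(x_0) = 4.362929, coefficient = 1
x_1 = 1.6875, f(x_1) = 9.122539, coefficient = 2
x_2 = 2.1250, f(x_2) = 17.792407, coefficient = 2
x_3 = 2.5625, f(x_3) = 33.231006, coefficient = 2
x_4 = 3.0000, f(x_4) = 60.256611, coefficient = 1

I ≈ (0.437500/2) × 184.911443 = 40.449378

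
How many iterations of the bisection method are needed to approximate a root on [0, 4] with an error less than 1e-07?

We need (b-a)/2^n ≤ 1e-07
(4 - 0)/2^n ≤ 1e-07
4/2^n ≤ 1e-07
2^n ≥ 40000000
n ≥ log₂(40000000) = 25.25
n ≥ 26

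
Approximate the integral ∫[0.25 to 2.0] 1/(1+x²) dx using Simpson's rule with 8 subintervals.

f(x) = 1/(1+x²)
a = 0.25, b = 2.0, n = 8
h = (b - a)/n = 0.218750

Simpson's rule: (h/3)[f(x₀) + 4f(x₁) + 2f(x₂) + ... + f(xₙ)]

x_0 = 0.2500, f(x_0) = 0.941176, coefficient = 1
x_1 = 0.4688, f(x_1) = 0.819856, coefficient = 4
x_2 = 0.6875, f(x_2) = 0.679045, coefficient = 2
x_3 = 0.9062, f(x_3) = 0.549062, coefficient = 4
x_4 = 1.1250, f(x_4) = 0.441379, coefficient = 2
x_5 = 1.3438, f(x_5) = 0.356422, coefficient = 4
x_6 = 1.5625, f(x_6) = 0.290579, coefficient = 2
x_7 = 1.7812, f(x_7) = 0.239644, coefficient = 4
x_8 = 2.0000, f(x_8) = 0.200000, coefficient = 1

I ≈ (0.218750/3) × 11.823118 = 0.862102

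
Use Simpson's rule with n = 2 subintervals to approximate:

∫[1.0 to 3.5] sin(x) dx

f(x) = sin(x)
a = 1.0, b = 3.5, n = 2
h = (b - a)/n = 1.250000

Simpson's rule: (h/3)[f(x₀) + 4f(x₁) + 2f(x₂) + ... + f(xₙ)]

x_0 = 1.0000, f(x_0) = 0.841471, coefficient = 1
x_1 = 2.2500, f(x_1) = 0.778073, coefficient = 4
x_2 = 3.5000, f(x_2) = -0.350783, coefficient = 1

I ≈ (1.250000/3) × 3.602981 = 1.501242
Exact value: 1.476759
Error: 0.024483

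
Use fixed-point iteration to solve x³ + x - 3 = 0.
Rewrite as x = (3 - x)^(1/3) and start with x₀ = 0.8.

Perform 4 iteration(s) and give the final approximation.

Equation: x³ + x - 3 = 0
Fixed-point form: x = (3 - x)^(1/3)
x₀ = 0.8

x_1 = g(0.800000) = 1.300591
x_2 = g(1.300591) = 1.193345
x_3 = g(1.193345) = 1.217938
x_4 = g(1.217938) = 1.212386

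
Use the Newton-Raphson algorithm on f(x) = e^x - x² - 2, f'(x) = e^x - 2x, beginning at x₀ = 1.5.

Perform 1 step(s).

f(x) = e^x - x² - 2
f'(x) = e^x - 2x
x₀ = 1.5

Newton-Raphson formula: x_{n+1} = x_n - f(x_n)/f'(x_n)

Iteration 1:
  f(1.500000) = 0.231689
  f'(1.500000) = 1.481689
  x_1 = 1.500000 - 0.231689/1.481689 = 1.343632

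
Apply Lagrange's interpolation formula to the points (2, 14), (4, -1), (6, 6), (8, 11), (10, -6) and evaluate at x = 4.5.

Lagrange interpolation formula:
P(x) = Σ yᵢ × Lᵢ(x)
where Lᵢ(x) = Π_{j≠i} (x - xⱼ)/(xᵢ - xⱼ)

L_0(4.5) = (4.5 - 4)/(2 - 4) × (4.5 - 6)/(2 - 6) × (4.5 - 8)/(2 - 8) × (4.5 - 10)/(2 - 10) = -0.037598
L_1(4.5) = (4.5 - 2)/(4 - 2) × (4.5 - 6)/(4 - 6) × (4.5 - 8)/(4 - 8) × (4.5 - 10)/(4 - 10) = 0.751953
L_2(4.5) = (4.5 - 2)/(6 - 2) × (4.5 - 4)/(6 - 4) × (4.5 - 8)/(6 - 8) × (4.5 - 10)/(6 - 10) = 0.375977
L_3(4.5) = (4.5 - 2)/(8 - 2) × (4.5 - 4)/(8 - 4) × (4.5 - 6)/(8 - 6) × (4.5 - 10)/(8 - 10) = -0.107422
L_4(4.5) = (4.5 - 2)/(10 - 2) × (4.5 - 4)/(10 - 4) × (4.5 - 6)/(10 - 6) × (4.5 - 8)/(10 - 8) = 0.017090

P(4.5) = 14×L_0(4.5) + (-1)×L_1(4.5) + 6×L_2(4.5) + 11×L_3(4.5) + (-6)×L_4(4.5)
P(4.5) = -0.306641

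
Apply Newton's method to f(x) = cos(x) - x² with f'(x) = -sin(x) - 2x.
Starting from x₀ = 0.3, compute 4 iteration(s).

f(x) = cos(x) - x²
f'(x) = -sin(x) - 2x
x₀ = 0.3

Newton-Raphson formula: x_{n+1} = x_n - f(x_n)/f'(x_n)

Iteration 1:
  f(0.300000) = 0.865336
  f'(0.300000) = -0.895520
  x_1 = 0.300000 - 0.865336/(-0.895520) = 1.266295
Iteration 2:
  f(1.266295) = -1.303685
  f'(1.266295) = -3.486586
  x_2 = 1.266295 - (-1.303685)/(-3.486586) = 0.892380
Iteration 3:
  f(0.892380) = -0.168782
  f'(0.892380) = -2.563329
  x_3 = 0.892380 - (-0.168782)/(-2.563329) = 0.826535
Iteration 4:
  f(0.826535) = -0.005733
  f'(0.826535) = -2.388660
  x_4 = 0.826535 - (-0.005733)/(-2.388660) = 0.824136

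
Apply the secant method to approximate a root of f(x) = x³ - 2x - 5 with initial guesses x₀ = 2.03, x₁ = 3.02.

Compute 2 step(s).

f(x) = x³ - 2x - 5
x₀ = 2.03, x₁ = 3.02

Secant formula: x_{n+1} = x_n - f(x_n)(x_n - x_{n-1})/(f(x_n) - f(x_{n-1}))

Iteration 1:
  f(2.030000) = -0.694573
  f(3.020000) = 16.503608
  x_2 = 3.020000 - 16.503608×(3.020000 - 2.030000)/(16.503608 - (-0.694573))
       = 2.069983
Iteration 2:
  f(3.020000) = 16.503608
  f(2.069983) = -0.270446
  x_3 = 2.069983 - (-0.270446)×(2.069983 - 3.020000)/(-0.270446 - 16.503608)
       = 2.085300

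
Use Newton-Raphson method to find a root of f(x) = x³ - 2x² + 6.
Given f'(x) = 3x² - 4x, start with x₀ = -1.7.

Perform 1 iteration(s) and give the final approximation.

f(x) = x³ - 2x² + 6
f'(x) = 3x² - 4x
x₀ = -1.7

Newton-Raphson formula: x_{n+1} = x_n - f(x_n)/f'(x_n)

Iteration 1:
  f(-1.700000) = -4.693000
  f'(-1.700000) = 15.470000
  x_1 = -1.700000 - (-4.693000)/15.470000 = -1.396639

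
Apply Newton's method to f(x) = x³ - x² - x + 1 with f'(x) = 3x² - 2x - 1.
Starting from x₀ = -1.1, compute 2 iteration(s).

f(x) = x³ - x² - x + 1
f'(x) = 3x² - 2x - 1
x₀ = -1.1

Newton-Raphson formula: x_{n+1} = x_n - f(x_n)/f'(x_n)

Iteration 1:
  f(-1.100000) = -0.441000
  f'(-1.100000) = 4.830000
  x_1 = -1.100000 - (-0.441000)/4.830000 = -1.008696
Iteration 2:
  f(-1.008696) = -0.035086
  f'(-1.008696) = 4.069792
  x_2 = -1.008696 - (-0.035086)/4.069792 = -1.000075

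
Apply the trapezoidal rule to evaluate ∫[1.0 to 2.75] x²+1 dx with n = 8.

f(x) = x²+1
a = 1.0, b = 2.75, n = 8
h = (b - a)/n = 0.218750

Trapezoidal rule: (h/2)[f(x₀) + 2f(x₁) + 2f(x₂) + ... + f(xₙ)]

x_0 = 1.0000, f(x_0) = 2.000000, coefficient = 1
x_1 = 1.2188, f(x_1) = 2.485352, coefficient = 2
x_2 = 1.4375, f(x_2) = 3.066406, coefficient = 2
x_3 = 1.6562, f(x_3) = 3.743164, coefficient = 2
x_4 = 1.8750, f(x_4) = 4.515625, coefficient = 2
x_5 = 2.0938, f(x_5) = 5.383789, coefficient = 2
x_6 = 2.3125, f(x_6) = 6.347656, coefficient = 2
x_7 = 2.5312, f(x_7) = 7.407227, coefficient = 2
x_8 = 2.7500, f(x_8) = 8.562500, coefficient = 1

I ≈ (0.218750/2) × 76.460938 = 8.362915
Exact value: 8.348958
Error: 0.013957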